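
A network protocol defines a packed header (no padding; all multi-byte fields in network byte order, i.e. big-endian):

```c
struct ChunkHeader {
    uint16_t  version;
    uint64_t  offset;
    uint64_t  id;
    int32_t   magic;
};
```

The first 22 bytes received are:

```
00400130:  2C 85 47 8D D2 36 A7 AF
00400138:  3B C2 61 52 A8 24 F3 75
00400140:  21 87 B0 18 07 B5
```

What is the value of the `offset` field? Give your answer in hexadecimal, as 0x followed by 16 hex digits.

0x478DD236A7AF3BC2

`offset` follows `version` (2 bytes), so it starts at byte offset 2 and occupies 8 bytes.
Bytes at offsets 2..9: 47 8D D2 36 A7 AF 3B C2.
Big-endian: lowest address holds the most-significant byte.
The bytes are already most-significant first: 0x478DD236A7AF3BC2.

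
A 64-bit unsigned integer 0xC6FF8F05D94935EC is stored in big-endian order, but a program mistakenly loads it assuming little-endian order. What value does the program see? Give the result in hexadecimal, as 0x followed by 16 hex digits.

0xEC3549D9058FFFC6

Stored big-endian, the bytes at ascending addresses are C6 FF 8F 05 D9 49 35 EC.
Read back as little-endian, the first byte is least significant, giving 0xEC3549D9058FFFC6.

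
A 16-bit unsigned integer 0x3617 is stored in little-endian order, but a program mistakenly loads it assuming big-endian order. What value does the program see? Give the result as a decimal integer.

Stored little-endian, the bytes at ascending addresses are 17 36.
Read back as big-endian, the last byte is least significant, giving 0x1736.
0x1736 = 5942.

5942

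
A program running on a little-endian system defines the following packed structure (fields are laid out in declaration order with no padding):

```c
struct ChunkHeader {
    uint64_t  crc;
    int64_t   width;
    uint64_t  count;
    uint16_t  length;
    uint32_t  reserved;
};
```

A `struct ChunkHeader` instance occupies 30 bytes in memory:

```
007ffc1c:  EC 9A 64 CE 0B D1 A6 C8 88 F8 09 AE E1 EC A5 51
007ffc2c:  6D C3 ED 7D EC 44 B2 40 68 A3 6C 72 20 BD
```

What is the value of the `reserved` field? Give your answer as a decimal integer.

`reserved` follows `crc` (8 B), `width` (8 B), `count` (8 B), `length` (2 B), so it starts at offset 8 + 8 + 8 + 2 = 26 and occupies 4 bytes.
Bytes at offsets 26..29: 6C 72 20 BD.
Little-endian: lowest address holds the least-significant byte.
Reassemble most-significant byte first: BD 20 72 6C → 0xBD20726C.
0xBD20726C = 3173020268.

3173020268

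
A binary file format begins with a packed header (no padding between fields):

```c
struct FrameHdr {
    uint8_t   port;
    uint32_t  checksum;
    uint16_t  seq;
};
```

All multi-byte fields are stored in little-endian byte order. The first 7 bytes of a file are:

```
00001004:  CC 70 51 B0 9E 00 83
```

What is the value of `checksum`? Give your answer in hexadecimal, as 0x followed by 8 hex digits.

0x9EB05170

`checksum` follows `port` (1 byte), so it starts at byte offset 1 and occupies 4 bytes.
Bytes at offsets 1..4: 70 51 B0 9E.
In little-endian order the low byte comes first in memory.
Reassemble most-significant byte first: 9E B0 51 70 → 0x9EB05170.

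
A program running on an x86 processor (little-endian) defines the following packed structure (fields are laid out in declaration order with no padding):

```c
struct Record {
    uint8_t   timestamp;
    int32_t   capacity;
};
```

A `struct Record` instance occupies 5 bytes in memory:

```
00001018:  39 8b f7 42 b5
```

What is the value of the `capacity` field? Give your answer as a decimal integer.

`capacity` follows `timestamp` (1 byte), so it starts at byte offset 1 and occupies 4 bytes.
Bytes at offsets 1..4: 8B F7 42 B5.
Little-endian: lowest address holds the least-significant byte.
Reassemble most-significant byte first: B5 42 F7 8B → 0xB542F78B.
Top bit is set, so as a signed 32-bit value this is 0xB542F78B − 2^32 = -1253902453.

-1253902453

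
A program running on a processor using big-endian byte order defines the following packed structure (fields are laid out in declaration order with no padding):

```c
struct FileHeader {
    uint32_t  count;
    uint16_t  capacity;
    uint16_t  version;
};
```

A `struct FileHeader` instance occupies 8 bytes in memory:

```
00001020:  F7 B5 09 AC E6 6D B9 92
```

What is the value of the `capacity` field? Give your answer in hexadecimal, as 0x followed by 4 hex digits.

0xE66D

`capacity` follows `count` (4 bytes), so it starts at byte offset 4 and occupies 2 bytes.
Bytes at offsets 4..5: E6 6D.
In big-endian order the high byte comes first in memory.
The bytes are already most-significant first: 0xE66D.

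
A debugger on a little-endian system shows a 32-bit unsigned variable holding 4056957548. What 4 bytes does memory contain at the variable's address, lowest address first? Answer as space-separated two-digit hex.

4056957548 in hexadecimal, padded to 32 bits, is 0xF1D0426C.
Split into bytes (most-significant first): F1 D0 42 6C.
Little-endian: lowest address holds the least-significant byte.
So at ascending addresses the bytes are 6C 42 D0 F1.

6C 42 D0 F1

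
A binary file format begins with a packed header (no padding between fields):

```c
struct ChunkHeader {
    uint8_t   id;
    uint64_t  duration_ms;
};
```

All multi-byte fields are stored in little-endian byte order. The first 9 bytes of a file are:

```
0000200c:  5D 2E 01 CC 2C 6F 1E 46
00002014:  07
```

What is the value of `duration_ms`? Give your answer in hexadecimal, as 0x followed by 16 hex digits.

0x07461E6F2CCC012E

`duration_ms` follows `id` (1 byte), so it starts at byte offset 1 and occupies 8 bytes.
Bytes at offsets 1..8: 2E 01 CC 2C 6F 1E 46 07.
In little-endian order the low byte comes first in memory.
Reassemble most-significant byte first: 07 46 1E 6F 2C CC 01 2E → 0x07461E6F2CCC012E.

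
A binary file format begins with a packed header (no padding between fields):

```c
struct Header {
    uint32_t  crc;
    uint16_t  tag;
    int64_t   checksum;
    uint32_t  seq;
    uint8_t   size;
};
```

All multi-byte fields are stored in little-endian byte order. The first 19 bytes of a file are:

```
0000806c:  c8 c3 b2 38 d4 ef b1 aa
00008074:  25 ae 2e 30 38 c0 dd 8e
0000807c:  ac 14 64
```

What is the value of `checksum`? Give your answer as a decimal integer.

`checksum` follows `crc` (4 B), `tag` (2 B), so it starts at offset 4 + 2 = 6 and occupies 8 bytes.
Bytes at offsets 6..13: B1 AA 25 AE 2E 30 38 C0.
Little-endian stores the least-significant byte at the lowest address.
Reassemble most-significant byte first: C0 38 30 2E AE 25 AA B1 → 0xC038302EAE25AAB1.
Top bit is set, so as a signed 64-bit value this is 0xC038302EAE25AAB1 − 2^64 = -4595870442683258191.

-4595870442683258191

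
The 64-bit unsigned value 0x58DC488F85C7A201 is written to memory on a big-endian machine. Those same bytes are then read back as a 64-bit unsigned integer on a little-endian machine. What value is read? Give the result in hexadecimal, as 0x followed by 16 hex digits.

Stored big-endian, the bytes at ascending addresses are 58 DC 48 8F 85 C7 A2 01.
Read back as little-endian, the first byte is least significant, giving 0x01A2C7858F48DC58.

0x01A2C7858F48DC58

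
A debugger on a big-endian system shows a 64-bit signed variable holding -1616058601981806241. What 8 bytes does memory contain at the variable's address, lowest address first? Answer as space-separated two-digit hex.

E9 92 9B 43 84 A8 F9 5F

Two's complement of -1616058601981806241 in 64 bits: 1616058601981806241 = 0x166D64BC7B5706A1; invert → 0xE9929B4384A8F95E; add 1 → 0xE9929B4384A8F95F.
Split into bytes (most-significant first): E9 92 9B 43 84 A8 F9 5F.
Big-endian: lowest address holds the most-significant byte.
So the memory order matches the most-significant-first order: E9 92 9B 43 84 A8 F9 5F.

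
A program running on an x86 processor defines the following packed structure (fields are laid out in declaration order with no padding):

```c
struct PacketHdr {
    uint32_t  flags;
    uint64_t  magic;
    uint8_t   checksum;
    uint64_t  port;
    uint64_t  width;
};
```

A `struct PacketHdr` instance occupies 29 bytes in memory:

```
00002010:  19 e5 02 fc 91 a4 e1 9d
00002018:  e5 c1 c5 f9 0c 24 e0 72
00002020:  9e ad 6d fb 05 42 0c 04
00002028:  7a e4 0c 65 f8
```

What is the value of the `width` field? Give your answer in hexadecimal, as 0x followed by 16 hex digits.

0xF8650CE47A040C42

`width` follows `flags` (4 B), `magic` (8 B), `checksum` (1 B), `port` (8 B), so it starts at offset 4 + 8 + 1 + 8 = 21 and occupies 8 bytes.
Bytes at offsets 21..28: 42 0C 04 7A E4 0C 65 F8.
In little-endian order the low byte comes first in memory.
Reassemble most-significant byte first: F8 65 0C E4 7A 04 0C 42 → 0xF8650CE47A040C42.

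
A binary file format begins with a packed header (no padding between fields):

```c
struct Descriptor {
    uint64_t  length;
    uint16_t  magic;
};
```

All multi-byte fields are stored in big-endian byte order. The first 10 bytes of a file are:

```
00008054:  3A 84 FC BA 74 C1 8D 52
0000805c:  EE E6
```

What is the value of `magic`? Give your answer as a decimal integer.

61158

`magic` follows `length` (8 bytes), so it starts at byte offset 8 and occupies 2 bytes.
Bytes at offsets 8..9: EE E6.
In big-endian order the high byte comes first in memory.
The bytes are already most-significant first: 0xEEE6.
0xEEE6 = 61158.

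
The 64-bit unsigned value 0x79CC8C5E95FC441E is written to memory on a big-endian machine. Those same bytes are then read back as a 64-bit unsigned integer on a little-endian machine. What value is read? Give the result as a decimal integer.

2181145838020775033

Stored big-endian, the bytes at ascending addresses are 79 CC 8C 5E 95 FC 44 1E.
Read back as little-endian, the first byte is least significant, giving 0x1E44FC955E8CCC79.
0x1E44FC955E8CCC79 = 2181145838020775033.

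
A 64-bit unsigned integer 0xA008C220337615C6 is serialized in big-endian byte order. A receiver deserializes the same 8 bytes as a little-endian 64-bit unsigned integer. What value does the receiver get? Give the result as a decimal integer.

Stored big-endian, the bytes at ascending addresses are A0 08 C2 20 33 76 15 C6.
Read back as little-endian, the first byte is least significant, giving 0xC615763320C208A0.
0xC615763320C208A0 = 14273444555985651872.

14273444555985651872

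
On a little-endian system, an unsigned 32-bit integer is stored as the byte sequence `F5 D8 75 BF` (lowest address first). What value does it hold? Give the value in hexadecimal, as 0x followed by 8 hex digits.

0xBF75D8F5

In little-endian order the low byte comes first in memory.
Reassemble most-significant byte first: BF 75 D8 F5 → 0xBF75D8F5.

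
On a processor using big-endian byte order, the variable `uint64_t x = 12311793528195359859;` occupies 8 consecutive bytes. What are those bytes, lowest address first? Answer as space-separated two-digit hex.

AA DC 46 FB B4 09 A4 73

12311793528195359859 in hexadecimal, padded to 64 bits, is 0xAADC46FBB409A473.
Split into bytes (most-significant first): AA DC 46 FB B4 09 A4 73.
Big-endian: lowest address holds the most-significant byte.
So the memory order matches the most-significant-first order: AA DC 46 FB B4 09 A4 73.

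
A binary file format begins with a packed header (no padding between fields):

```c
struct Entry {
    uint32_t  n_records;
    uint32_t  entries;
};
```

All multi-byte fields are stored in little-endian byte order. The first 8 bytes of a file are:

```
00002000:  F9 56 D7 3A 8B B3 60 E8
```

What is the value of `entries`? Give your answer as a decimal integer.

`entries` follows `n_records` (4 bytes), so it starts at byte offset 4 and occupies 4 bytes.
Bytes at offsets 4..7: 8B B3 60 E8.
Little-endian: lowest address holds the least-significant byte.
Reassemble most-significant byte first: E8 60 B3 8B → 0xE860B38B.
0xE860B38B = 3898651531.

3898651531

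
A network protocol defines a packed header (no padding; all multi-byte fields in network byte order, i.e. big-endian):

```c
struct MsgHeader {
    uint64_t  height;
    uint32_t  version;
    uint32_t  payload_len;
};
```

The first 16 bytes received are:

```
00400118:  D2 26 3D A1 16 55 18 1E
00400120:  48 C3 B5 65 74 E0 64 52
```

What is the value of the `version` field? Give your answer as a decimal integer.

1220785509

`version` follows `height` (8 bytes), so it starts at byte offset 8 and occupies 4 bytes.
Bytes at offsets 8..11: 48 C3 B5 65.
Big-endian stores the most-significant byte at the lowest address.
The bytes are already most-significant first: 0x48C3B565.
0x48C3B565 = 1220785509.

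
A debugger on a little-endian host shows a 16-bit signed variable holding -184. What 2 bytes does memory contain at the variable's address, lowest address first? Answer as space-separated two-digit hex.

Two's complement of -184 in 16 bits: 184 = 0x00B8; invert → 0xFF47; add 1 → 0xFF48.
Split into bytes (most-significant first): FF 48.
In little-endian order the low byte comes first in memory.
So at ascending addresses the bytes are 48 FF.

48 FF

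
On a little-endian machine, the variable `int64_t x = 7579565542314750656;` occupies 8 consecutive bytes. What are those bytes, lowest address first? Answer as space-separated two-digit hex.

7579565542314750656 in hexadecimal, padded to 64 bits, is 0x693006B3D57632C0.
Split into bytes (most-significant first): 69 30 06 B3 D5 76 32 C0.
Little-endian: lowest address holds the least-significant byte.
So at ascending addresses the bytes are C0 32 76 D5 B3 06 30 69.

C0 32 76 D5 B3 06 30 69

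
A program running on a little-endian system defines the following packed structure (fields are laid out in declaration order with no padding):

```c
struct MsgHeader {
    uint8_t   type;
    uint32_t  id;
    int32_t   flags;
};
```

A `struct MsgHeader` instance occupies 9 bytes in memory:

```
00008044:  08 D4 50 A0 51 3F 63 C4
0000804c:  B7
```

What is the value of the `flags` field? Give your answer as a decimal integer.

-1211866305

`flags` follows `type` (1 B), `id` (4 B), so it starts at offset 1 + 4 = 5 and occupies 4 bytes.
Bytes at offsets 5..8: 3F 63 C4 B7.
Little-endian: lowest address holds the least-significant byte.
Reassemble most-significant byte first: B7 C4 63 3F → 0xB7C4633F.
Top bit is set, so as a signed 32-bit value this is 0xB7C4633F − 2^32 = -1211866305.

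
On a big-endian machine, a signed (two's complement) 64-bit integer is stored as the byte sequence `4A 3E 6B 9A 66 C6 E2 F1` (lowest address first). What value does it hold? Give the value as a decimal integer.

5349831718256173809

Big-endian stores the most-significant byte at the lowest address.
The bytes are already most-significant first: 0x4A3E6B9A66C6E2F1.
0x4A3E6B9A66C6E2F1 = 5349831718256173809.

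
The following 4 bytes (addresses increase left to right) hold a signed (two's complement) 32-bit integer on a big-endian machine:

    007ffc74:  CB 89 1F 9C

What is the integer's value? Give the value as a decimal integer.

Big-endian: lowest address holds the most-significant byte.
The bytes are already most-significant first: 0xCB891F9C.
Top bit is set, so as a signed 32-bit value this is 0xCB891F9C − 2^32 = -880205924.

-880205924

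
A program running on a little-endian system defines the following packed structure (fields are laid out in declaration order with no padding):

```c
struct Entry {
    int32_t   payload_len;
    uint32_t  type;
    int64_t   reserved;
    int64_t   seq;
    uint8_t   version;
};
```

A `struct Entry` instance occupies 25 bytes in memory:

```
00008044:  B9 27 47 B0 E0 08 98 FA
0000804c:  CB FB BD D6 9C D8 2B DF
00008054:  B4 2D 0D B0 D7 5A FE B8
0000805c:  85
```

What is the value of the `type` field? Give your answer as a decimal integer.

4204267744

`type` follows `payload_len` (4 bytes), so it starts at byte offset 4 and occupies 4 bytes.
Bytes at offsets 4..7: E0 08 98 FA.
Little-endian stores the least-significant byte at the lowest address.
Reassemble most-significant byte first: FA 98 08 E0 → 0xFA9808E0.
0xFA9808E0 = 4204267744.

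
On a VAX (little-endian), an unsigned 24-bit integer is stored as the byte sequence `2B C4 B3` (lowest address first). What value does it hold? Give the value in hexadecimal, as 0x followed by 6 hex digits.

0xB3C42B

In little-endian order the low byte comes first in memory.
Reassemble most-significant byte first: B3 C4 2B → 0xB3C42B.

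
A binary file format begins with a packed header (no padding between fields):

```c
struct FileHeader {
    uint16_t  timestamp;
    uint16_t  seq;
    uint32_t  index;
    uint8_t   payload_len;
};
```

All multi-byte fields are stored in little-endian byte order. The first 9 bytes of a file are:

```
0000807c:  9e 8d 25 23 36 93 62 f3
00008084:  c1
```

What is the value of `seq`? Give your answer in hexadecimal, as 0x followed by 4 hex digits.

0x2325

`seq` follows `timestamp` (2 bytes), so it starts at byte offset 2 and occupies 2 bytes.
Bytes at offsets 2..3: 25 23.
In little-endian order the low byte comes first in memory.
Reassemble most-significant byte first: 23 25 → 0x2325.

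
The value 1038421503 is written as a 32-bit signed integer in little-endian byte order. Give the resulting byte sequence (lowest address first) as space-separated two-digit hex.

1038421503 in hexadecimal, padded to 32 bits, is 0x3DE50DFF.
Split into bytes (most-significant first): 3D E5 0D FF.
Little-endian stores the least-significant byte at the lowest address.
So at ascending addresses the bytes are FF 0D E5 3D.

FF 0D E5 3D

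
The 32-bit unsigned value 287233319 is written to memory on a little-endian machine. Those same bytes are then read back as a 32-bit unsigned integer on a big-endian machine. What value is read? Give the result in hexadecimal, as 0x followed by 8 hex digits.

287233319 in 32-bit hexadecimal is 0x111ED527.
Stored little-endian, the bytes at ascending addresses are 27 D5 1E 11.
Read back as big-endian, the last byte is least significant, giving 0x27D51E11.

0x27D51E11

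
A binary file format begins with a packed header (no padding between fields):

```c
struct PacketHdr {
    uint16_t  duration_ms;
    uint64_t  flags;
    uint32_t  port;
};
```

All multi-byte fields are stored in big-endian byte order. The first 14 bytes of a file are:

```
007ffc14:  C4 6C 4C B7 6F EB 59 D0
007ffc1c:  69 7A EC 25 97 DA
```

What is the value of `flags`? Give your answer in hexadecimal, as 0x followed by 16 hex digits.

`flags` follows `duration_ms` (2 bytes), so it starts at byte offset 2 and occupies 8 bytes.
Bytes at offsets 2..9: 4C B7 6F EB 59 D0 69 7A.
Big-endian: lowest address holds the most-significant byte.
The bytes are already most-significant first: 0x4CB76FEB59D0697A.

0x4CB76FEB59D0697A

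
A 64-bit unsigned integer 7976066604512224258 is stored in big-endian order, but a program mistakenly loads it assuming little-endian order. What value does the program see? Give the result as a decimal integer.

190503971569184878

7976066604512224258 in 64-bit hexadecimal is 0x6EB0AE515ACEA402.
Stored big-endian, the bytes at ascending addresses are 6E B0 AE 51 5A CE A4 02.
Read back as little-endian, the first byte is least significant, giving 0x02A4CE5A51AEB06E.
0x02A4CE5A51AEB06E = 190503971569184878.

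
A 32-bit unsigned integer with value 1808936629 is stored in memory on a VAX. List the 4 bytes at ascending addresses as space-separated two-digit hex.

1808936629 in hexadecimal, padded to 32 bits, is 0x6BD22EB5.
Split into bytes (most-significant first): 6B D2 2E B5.
In little-endian order the low byte comes first in memory.
So at ascending addresses the bytes are B5 2E D2 6B.

B5 2E D2 6B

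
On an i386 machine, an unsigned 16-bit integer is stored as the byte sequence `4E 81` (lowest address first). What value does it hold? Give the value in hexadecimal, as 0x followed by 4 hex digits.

Little-endian: lowest address holds the least-significant byte.
Reassemble most-significant byte first: 81 4E → 0x814E.

0x814E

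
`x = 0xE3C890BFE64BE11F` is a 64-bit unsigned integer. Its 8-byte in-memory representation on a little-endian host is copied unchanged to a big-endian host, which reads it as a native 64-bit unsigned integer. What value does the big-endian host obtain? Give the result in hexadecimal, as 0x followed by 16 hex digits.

Stored little-endian, the bytes at ascending addresses are 1F E1 4B E6 BF 90 C8 E3.
Read back as big-endian, the last byte is least significant, giving 0x1FE14BE6BF90C8E3.

0x1FE14BE6BF90C8E3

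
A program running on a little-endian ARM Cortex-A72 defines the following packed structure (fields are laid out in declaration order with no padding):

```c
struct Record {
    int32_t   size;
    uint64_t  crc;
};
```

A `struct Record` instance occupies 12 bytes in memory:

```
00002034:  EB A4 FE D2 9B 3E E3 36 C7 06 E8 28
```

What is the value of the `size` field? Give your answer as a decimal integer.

-755063573

`size` is the first field, at byte offset 0, occupying 4 bytes.
Bytes at offsets 0..3: EB A4 FE D2.
Little-endian: lowest address holds the least-significant byte.
Reassemble most-significant byte first: D2 FE A4 EB → 0xD2FEA4EB.
Top bit is set, so as a signed 32-bit value this is 0xD2FEA4EB − 2^32 = -755063573.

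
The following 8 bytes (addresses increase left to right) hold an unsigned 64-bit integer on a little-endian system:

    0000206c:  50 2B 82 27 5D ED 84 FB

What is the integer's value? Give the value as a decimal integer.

18123871784796302160

Little-endian stores the least-significant byte at the lowest address.
Reassemble most-significant byte first: FB 84 ED 5D 27 82 2B 50 → 0xFB84ED5D27822B50.
0xFB84ED5D27822B50 = 18123871784796302160.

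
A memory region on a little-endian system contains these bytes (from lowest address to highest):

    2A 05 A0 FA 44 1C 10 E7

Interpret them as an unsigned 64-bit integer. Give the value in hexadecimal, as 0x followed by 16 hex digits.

0xE7101C44FAA0052A

Little-endian: lowest address holds the least-significant byte.
Reassemble most-significant byte first: E7 10 1C 44 FA A0 05 2A → 0xE7101C44FAA0052A.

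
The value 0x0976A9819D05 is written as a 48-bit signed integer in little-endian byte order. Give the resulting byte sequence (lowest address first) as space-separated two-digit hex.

05 9D 81 A9 76 09

Split into bytes (most-significant first): 09 76 A9 81 9D 05.
In little-endian order the low byte comes first in memory.
So at ascending addresses the bytes are 05 9D 81 A9 76 09.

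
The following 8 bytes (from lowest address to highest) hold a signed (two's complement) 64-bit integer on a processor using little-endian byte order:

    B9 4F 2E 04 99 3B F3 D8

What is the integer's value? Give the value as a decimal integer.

Little-endian stores the least-significant byte at the lowest address.
Reassemble most-significant byte first: D8 F3 3B 99 04 2E 4F B9 → 0xD8F33B99042E4FB9.
Top bit is set, so as a signed 64-bit value this is 0xD8F33B99042E4FB9 − 2^64 = -2813839813790249031.

-2813839813790249031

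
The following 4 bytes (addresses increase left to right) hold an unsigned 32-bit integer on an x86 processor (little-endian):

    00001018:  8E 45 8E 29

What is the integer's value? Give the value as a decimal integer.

697189774

In little-endian order the low byte comes first in memory.
Reassemble most-significant byte first: 29 8E 45 8E → 0x298E458E.
0x298E458E = 697189774.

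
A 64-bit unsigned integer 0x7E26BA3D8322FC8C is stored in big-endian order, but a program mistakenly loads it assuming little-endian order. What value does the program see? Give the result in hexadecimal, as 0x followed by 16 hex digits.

Stored big-endian, the bytes at ascending addresses are 7E 26 BA 3D 83 22 FC 8C.
Read back as little-endian, the first byte is least significant, giving 0x8CFC22833DBA267E.

0x8CFC22833DBA267E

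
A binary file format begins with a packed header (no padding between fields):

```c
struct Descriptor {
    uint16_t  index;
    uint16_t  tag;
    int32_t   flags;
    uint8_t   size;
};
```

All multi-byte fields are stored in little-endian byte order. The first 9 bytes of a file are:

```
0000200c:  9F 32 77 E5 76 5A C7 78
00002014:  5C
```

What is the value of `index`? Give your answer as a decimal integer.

12959

`index` is the first field, at byte offset 0, occupying 2 bytes.
Bytes at offsets 0..1: 9F 32.
Little-endian stores the least-significant byte at the lowest address.
Reassemble most-significant byte first: 32 9F → 0x329F.
0x329F = 12959.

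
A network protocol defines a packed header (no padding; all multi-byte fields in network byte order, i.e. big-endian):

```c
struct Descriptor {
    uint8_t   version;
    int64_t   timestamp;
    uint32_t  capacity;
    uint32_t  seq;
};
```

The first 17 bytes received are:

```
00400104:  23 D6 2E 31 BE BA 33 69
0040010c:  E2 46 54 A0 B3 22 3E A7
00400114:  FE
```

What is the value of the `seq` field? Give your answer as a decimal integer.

`seq` follows `version` (1 B), `timestamp` (8 B), `capacity` (4 B), so it starts at offset 1 + 8 + 4 = 13 and occupies 4 bytes.
Bytes at offsets 13..16: 22 3E A7 FE.
In big-endian order the high byte comes first in memory.
The bytes are already most-significant first: 0x223EA7FE.
0x223EA7FE = 574531582.

574531582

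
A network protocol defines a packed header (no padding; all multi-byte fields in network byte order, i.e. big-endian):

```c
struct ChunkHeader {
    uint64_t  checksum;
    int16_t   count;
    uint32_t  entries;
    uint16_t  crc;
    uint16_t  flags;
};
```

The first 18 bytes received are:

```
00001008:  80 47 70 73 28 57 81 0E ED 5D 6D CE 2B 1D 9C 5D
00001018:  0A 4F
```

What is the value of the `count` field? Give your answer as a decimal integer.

-4771

`count` follows `checksum` (8 bytes), so it starts at byte offset 8 and occupies 2 bytes.
Bytes at offsets 8..9: ED 5D.
Big-endian: lowest address holds the most-significant byte.
The bytes are already most-significant first: 0xED5D.
Top bit is set, so as a signed 16-bit value this is 0xED5D − 2^16 = -4771.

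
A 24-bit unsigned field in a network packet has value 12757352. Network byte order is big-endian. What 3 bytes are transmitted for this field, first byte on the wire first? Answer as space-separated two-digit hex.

12757352 in hexadecimal, padded to 24 bits, is 0xC2A968.
Split into bytes (most-significant first): C2 A9 68.
Big-endian stores the most-significant byte at the lowest address.
So the memory order matches the most-significant-first order: C2 A9 68.

C2 A9 68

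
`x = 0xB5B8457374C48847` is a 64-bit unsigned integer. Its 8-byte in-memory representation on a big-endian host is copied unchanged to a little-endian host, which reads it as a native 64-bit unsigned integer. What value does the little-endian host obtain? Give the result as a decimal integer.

Stored big-endian, the bytes at ascending addresses are B5 B8 45 73 74 C4 88 47.
Read back as little-endian, the first byte is least significant, giving 0x4788C4747345B8B5.
0x4788C4747345B8B5 = 5154585777954732213.

5154585777954732213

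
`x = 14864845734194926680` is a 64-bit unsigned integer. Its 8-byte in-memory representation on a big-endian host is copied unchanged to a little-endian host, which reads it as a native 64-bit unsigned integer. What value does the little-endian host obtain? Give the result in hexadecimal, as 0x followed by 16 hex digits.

0x5854AB1B708A4ACE

14864845734194926680 in 64-bit hexadecimal is 0xCE4A8A701BAB5458.
Stored big-endian, the bytes at ascending addresses are CE 4A 8A 70 1B AB 54 58.
Read back as little-endian, the first byte is least significant, giving 0x5854AB1B708A4ACE.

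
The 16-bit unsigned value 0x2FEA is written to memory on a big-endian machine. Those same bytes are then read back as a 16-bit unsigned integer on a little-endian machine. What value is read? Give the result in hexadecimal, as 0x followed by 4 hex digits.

0xEA2F

Stored big-endian, the bytes at ascending addresses are 2F EA.
Read back as little-endian, the first byte is least significant, giving 0xEA2F.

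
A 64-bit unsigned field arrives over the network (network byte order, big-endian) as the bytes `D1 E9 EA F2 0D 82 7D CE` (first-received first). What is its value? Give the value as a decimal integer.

15125879148830162382

Big-endian stores the most-significant byte at the lowest address.
The bytes are already most-significant first: 0xD1E9EAF20D827DCE.
0xD1E9EAF20D827DCE = 15125879148830162382.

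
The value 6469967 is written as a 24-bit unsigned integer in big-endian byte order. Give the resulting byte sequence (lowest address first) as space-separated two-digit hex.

6469967 in hexadecimal, padded to 24 bits, is 0x62B94F.
Split into bytes (most-significant first): 62 B9 4F.
Big-endian: lowest address holds the most-significant byte.
So the memory order matches the most-significant-first order: 62 B9 4F.

62 B9 4F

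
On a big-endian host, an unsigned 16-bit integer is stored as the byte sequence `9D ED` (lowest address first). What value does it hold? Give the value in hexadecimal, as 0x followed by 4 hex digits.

In big-endian order the high byte comes first in memory.
The bytes are already most-significant first: 0x9DED.

0x9DED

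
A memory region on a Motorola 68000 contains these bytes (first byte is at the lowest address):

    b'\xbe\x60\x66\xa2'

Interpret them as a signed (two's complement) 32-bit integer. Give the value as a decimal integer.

-1100978526

Big-endian: lowest address holds the most-significant byte.
The bytes are already most-significant first: 0xBE6066A2.
Top bit is set, so as a signed 32-bit value this is 0xBE6066A2 − 2^32 = -1100978526.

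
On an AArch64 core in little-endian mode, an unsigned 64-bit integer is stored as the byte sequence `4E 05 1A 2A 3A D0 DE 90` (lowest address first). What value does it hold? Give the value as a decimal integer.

Little-endian stores the least-significant byte at the lowest address.
Reassemble most-significant byte first: 90 DE D0 3A 2A 1A 05 4E → 0x90DED03A2A1A054E.
0x90DED03A2A1A054E = 10439009934524417358.

10439009934524417358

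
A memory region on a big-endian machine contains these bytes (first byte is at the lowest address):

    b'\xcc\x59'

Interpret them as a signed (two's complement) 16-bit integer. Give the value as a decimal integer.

-13223

In big-endian order the high byte comes first in memory.
The bytes are already most-significant first: 0xCC59.
Top bit is set, so as a signed 16-bit value this is 0xCC59 − 2^16 = -13223.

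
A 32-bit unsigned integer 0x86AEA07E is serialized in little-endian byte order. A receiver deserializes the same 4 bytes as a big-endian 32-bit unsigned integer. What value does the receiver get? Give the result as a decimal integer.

Stored little-endian, the bytes at ascending addresses are 7E A0 AE 86.
Read back as big-endian, the last byte is least significant, giving 0x7EA0AE86.
0x7EA0AE86 = 2124459654.

2124459654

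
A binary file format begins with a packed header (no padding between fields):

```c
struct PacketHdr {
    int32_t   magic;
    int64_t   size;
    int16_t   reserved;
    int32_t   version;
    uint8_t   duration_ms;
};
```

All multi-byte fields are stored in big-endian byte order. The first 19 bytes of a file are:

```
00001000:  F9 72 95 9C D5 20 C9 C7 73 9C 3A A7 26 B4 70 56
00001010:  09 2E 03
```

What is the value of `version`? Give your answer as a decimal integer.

`version` follows `magic` (4 B), `size` (8 B), `reserved` (2 B), so it starts at offset 4 + 8 + 2 = 14 and occupies 4 bytes.
Bytes at offsets 14..17: 70 56 09 2E.
Big-endian: lowest address holds the most-significant byte.
The bytes are already most-significant first: 0x7056092E.
0x7056092E = 1884686638.

1884686638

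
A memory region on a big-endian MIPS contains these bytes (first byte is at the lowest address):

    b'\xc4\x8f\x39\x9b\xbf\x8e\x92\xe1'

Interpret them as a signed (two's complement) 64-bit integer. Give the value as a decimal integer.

-4283141379509546271

Big-endian: lowest address holds the most-significant byte.
The bytes are already most-significant first: 0xC48F399BBF8E92E1.
Top bit is set, so as a signed 64-bit value this is 0xC48F399BBF8E92E1 − 2^64 = -4283141379509546271.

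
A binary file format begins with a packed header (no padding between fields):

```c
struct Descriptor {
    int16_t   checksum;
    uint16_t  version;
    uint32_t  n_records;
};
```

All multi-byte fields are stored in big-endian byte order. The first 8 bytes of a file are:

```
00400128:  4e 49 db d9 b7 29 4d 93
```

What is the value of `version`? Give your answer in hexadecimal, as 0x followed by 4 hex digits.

`version` follows `checksum` (2 bytes), so it starts at byte offset 2 and occupies 2 bytes.
Bytes at offsets 2..3: DB D9.
In big-endian order the high byte comes first in memory.
The bytes are already most-significant first: 0xDBD9.

0xDBD9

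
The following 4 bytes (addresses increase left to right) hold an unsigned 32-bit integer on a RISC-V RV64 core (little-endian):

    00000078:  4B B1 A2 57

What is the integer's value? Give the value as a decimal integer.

1470280011

Little-endian stores the least-significant byte at the lowest address.
Reassemble most-significant byte first: 57 A2 B1 4B → 0x57A2B14B.
0x57A2B14B = 1470280011.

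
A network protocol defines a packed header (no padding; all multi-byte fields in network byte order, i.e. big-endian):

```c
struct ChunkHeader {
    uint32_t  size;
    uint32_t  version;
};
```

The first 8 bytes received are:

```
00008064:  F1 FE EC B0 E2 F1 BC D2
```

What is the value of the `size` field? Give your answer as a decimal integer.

4060015792

`size` is the first field, at byte offset 0, occupying 4 bytes.
Bytes at offsets 0..3: F1 FE EC B0.
Big-endian stores the most-significant byte at the lowest address.
The bytes are already most-significant first: 0xF1FEECB0.
0xF1FEECB0 = 4060015792.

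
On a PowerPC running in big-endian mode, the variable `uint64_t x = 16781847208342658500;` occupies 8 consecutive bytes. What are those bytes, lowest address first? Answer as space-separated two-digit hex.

E8 E5 19 1F 38 25 1D C4

16781847208342658500 in hexadecimal, padded to 64 bits, is 0xE8E5191F38251DC4.
Split into bytes (most-significant first): E8 E5 19 1F 38 25 1D C4.
Big-endian: lowest address holds the most-significant byte.
So the memory order matches the most-significant-first order: E8 E5 19 1F 38 25 1D C4.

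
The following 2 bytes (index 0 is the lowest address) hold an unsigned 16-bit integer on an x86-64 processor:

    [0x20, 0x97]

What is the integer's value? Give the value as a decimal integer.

Little-endian: lowest address holds the least-significant byte.
Reassemble most-significant byte first: 97 20 → 0x9720.
0x9720 = 38688.

38688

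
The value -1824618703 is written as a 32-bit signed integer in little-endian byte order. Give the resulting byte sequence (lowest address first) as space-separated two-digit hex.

Two's complement of -1824618703 in 32 bits: 1824618703 = 0x6CC178CF; invert → 0x933E8730; add 1 → 0x933E8731.
Split into bytes (most-significant first): 93 3E 87 31.
Little-endian: lowest address holds the least-significant byte.
So at ascending addresses the bytes are 31 87 3E 93.

31 87 3E 93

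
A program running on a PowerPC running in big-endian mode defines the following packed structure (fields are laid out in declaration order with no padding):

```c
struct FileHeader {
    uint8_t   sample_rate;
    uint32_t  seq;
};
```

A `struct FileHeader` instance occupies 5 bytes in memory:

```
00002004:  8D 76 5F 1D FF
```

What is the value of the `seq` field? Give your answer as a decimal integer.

1985945087

`seq` follows `sample_rate` (1 byte), so it starts at byte offset 1 and occupies 4 bytes.
Bytes at offsets 1..4: 76 5F 1D FF.
In big-endian order the high byte comes first in memory.
The bytes are already most-significant first: 0x765F1DFF.
0x765F1DFF = 1985945087.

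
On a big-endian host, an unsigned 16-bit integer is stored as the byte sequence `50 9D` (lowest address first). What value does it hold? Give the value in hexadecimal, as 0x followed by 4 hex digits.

0x509D

Big-endian stores the most-significant byte at the lowest address.
The bytes are already most-significant first: 0x509D.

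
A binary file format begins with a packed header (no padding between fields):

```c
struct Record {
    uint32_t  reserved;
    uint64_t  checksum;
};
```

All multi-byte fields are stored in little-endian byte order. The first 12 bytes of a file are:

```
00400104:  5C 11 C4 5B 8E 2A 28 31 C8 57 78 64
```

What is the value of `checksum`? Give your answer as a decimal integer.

`checksum` follows `reserved` (4 bytes), so it starts at byte offset 4 and occupies 8 bytes.
Bytes at offsets 4..11: 8E 2A 28 31 C8 57 78 64.
In little-endian order the low byte comes first in memory.
Reassemble most-significant byte first: 64 78 57 C8 31 28 2A 8E → 0x647857C831282A8E.
0x647857C831282A8E = 7239632918327863950.

7239632918327863950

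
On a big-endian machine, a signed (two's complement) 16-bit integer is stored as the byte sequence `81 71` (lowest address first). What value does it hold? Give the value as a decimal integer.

-32399

Big-endian stores the most-significant byte at the lowest address.
The bytes are already most-significant first: 0x8171.
Top bit is set, so as a signed 16-bit value this is 0x8171 − 2^16 = -32399.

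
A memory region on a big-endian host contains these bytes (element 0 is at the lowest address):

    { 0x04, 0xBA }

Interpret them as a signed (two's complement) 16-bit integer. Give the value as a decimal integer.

Big-endian stores the most-significant byte at the lowest address.
The bytes are already most-significant first: 0x04BA.
0x04BA = 1210.

1210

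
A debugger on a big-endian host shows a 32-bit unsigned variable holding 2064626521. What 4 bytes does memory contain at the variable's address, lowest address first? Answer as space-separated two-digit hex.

2064626521 in hexadecimal, padded to 32 bits, is 0x7B0FB359.
Split into bytes (most-significant first): 7B 0F B3 59.
Big-endian stores the most-significant byte at the lowest address.
So the memory order matches the most-significant-first order: 7B 0F B3 59.

7B 0F B3 59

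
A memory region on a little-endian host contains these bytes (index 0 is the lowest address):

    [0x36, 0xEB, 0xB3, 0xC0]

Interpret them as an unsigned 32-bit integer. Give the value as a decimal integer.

Little-endian stores the least-significant byte at the lowest address.
Reassemble most-significant byte first: C0 B3 EB 36 → 0xC0B3EB36.
0xC0B3EB36 = 3233016630.

3233016630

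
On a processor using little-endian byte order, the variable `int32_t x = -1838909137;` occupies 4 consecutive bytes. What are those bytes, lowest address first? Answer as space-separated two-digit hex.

2F 79 64 92

Two's complement of -1838909137 in 32 bits: 1838909137 = 0x6D9B86D1; invert → 0x9264792E; add 1 → 0x9264792F.
Split into bytes (most-significant first): 92 64 79 2F.
Little-endian: lowest address holds the least-significant byte.
So at ascending addresses the bytes are 2F 79 64 92.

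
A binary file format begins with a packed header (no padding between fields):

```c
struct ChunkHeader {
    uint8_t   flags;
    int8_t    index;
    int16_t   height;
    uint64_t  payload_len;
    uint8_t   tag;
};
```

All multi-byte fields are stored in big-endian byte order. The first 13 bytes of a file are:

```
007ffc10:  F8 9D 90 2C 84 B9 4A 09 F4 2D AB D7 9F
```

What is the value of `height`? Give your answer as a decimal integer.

-28628

`height` follows `flags` (1 B), `index` (1 B), so it starts at offset 1 + 1 = 2 and occupies 2 bytes.
Bytes at offsets 2..3: 90 2C.
Big-endian stores the most-significant byte at the lowest address.
The bytes are already most-significant first: 0x902C.
Top bit is set, so as a signed 16-bit value this is 0x902C − 2^16 = -28628.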